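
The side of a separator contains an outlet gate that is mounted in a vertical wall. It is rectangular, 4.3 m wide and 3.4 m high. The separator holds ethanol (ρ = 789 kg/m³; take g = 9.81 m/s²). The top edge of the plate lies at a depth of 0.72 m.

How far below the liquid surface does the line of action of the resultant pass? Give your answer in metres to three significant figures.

h_p = 2.82 m

γ = ρg = 789 × 9.81 / 1000 = 7.74009 kN/m³.
The centroid lies 3.4/2 = 1.7 m below the top edge, so the centroid depth is h_c = 0.72 + 1.7 = 2.42 m.
A = 4.3 × 3.4 = 14.62 m².
Resultant F = γ·h_c·A = 7.74009 × 2.42 × 14.62 = 273.847 kN.
I_c = b·h³/12 = 4.3 × 3.4³/12 = 14.0839 m⁴.
Centre of pressure: y_p = y_c + I_c/(y_c·A) = 2.42 + 14.0839/(2.42 × 14.62) = 2.42 + 0.398071 = 2.81807 m along the plane.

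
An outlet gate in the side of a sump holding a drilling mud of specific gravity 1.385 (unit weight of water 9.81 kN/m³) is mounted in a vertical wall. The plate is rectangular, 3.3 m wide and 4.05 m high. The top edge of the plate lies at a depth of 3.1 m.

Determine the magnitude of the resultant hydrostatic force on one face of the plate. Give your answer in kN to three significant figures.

F ≈ 931 kN

γ = 1.385 × 9.81 = 13.58685 kN/m³.
The centroid lies 4.05/2 = 2.025 m below the top edge, so the centroid depth is h_c = 3.1 + 2.025 = 5.125 m.
A = 3.3 × 4.05 = 13.365 m².
Resultant F = γ·h_c·A = 13.58685 × 5.125 × 13.365 = 930.64 kN.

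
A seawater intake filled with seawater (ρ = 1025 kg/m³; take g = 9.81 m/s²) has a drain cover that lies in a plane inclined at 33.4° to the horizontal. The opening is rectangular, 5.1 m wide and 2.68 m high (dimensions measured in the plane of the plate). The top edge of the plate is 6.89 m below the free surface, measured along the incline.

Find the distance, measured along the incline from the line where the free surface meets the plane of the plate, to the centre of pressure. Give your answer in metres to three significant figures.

y_p = 8.30 m

γ = ρg = 1025 × 9.81 / 1000 = 10.05525 kN/m³.
Let θ = 33.4° be the plate's angle to the horizontal; measure y along the incline from where the plane meets the free surface. Vertical depth h = y·sinθ with sinθ = 0.550481.
The centroid lies 2.68/2 = 1.34 m below the top edge, so y_c = 6.89 + 1.34 = 8.23 m and h_c = 8.23 × 0.550481 = 4.53046 m.
A = 5.1 × 2.68 = 13.668 m².
Resultant F = γ·h_c·A = 10.05525 × 4.53046 × 13.668 = 622.644 kN.
I_c = b·h³/12 = 5.1 × 2.68³/12 = 8.18075 m⁴.
Centre of pressure: y_p = y_c + I_c/(y_c·A) = 8.23 + 8.18075/(8.23 × 13.668) = 8.23 + 0.0727258 = 8.30273 m along the plane.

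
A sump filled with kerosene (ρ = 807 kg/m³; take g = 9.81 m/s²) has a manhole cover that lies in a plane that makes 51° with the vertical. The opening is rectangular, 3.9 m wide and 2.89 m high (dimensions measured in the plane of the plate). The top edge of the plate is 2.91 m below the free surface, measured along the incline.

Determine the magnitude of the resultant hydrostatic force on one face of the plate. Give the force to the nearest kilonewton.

F ≈ 245 kN

γ = ρg = 807 × 9.81 / 1000 = 7.91667 kN/m³.
The plate makes 51° with the vertical, i.e. θ = 90° − 51° = 39° to the horizontal. Measuring y along the incline from the free-surface line, vertical depth h = y·sinθ with sinθ = 0.629320.
The centroid lies 2.89/2 = 1.445 m below the top edge, so y_c = 2.91 + 1.445 = 4.355 m and h_c = 4.355 × 0.629320 = 2.74069 m.
A = 3.9 × 2.89 = 11.271 m².
Resultant F = γ·h_c·A = 7.91667 × 2.74069 × 11.271 = 244.548 kN.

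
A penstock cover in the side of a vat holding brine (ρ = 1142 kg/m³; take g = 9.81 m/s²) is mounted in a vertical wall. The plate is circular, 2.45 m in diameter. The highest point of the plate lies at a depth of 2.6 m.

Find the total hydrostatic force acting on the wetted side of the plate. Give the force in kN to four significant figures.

F ≈ 202.0 kN

γ = ρg = 1142 × 9.81 / 1000 = 11.20302 kN/m³.
The centroid is at the centre, 1.225 m below the top of the plate, so the centroid depth is h_c = 2.6 + 1.225 = 3.825 m.
A = π(1.225)² = 4.71435 m².
Resultant F = γ·h_c·A = 11.20302 × 3.825 × 4.71435 = 202.017 kN.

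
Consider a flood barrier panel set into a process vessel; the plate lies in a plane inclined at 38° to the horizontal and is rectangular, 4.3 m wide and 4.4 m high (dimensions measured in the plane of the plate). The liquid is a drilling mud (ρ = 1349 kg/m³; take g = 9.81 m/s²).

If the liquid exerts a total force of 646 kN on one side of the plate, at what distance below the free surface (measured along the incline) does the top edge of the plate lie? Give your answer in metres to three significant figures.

γ = ρg = 1349 × 9.81 / 1000 = 13.23369 kN/m³.
A = 4.3 × 4.4 = 18.92 m².
From F = γ·h_c·A, the centroid depth is h_c = 646/(13.23369 × 18.92) = 2.58006 m.
Let θ = 38° be the plate's angle to the horizontal; measure y along the incline from where the plane meets the free surface. Vertical depth h = y·sinθ with sinθ = 0.615661.
Along the incline, y_c = h_c/sinθ = 2.58006/0.615661 = 4.19072 m.
The centroid lies 4.4/2 = 2.2 m below the top edge, so the top edge sits at y_top = 4.19072 − 2.2 = 1.99072 m along the incline.

y_top ≈ 1.99 m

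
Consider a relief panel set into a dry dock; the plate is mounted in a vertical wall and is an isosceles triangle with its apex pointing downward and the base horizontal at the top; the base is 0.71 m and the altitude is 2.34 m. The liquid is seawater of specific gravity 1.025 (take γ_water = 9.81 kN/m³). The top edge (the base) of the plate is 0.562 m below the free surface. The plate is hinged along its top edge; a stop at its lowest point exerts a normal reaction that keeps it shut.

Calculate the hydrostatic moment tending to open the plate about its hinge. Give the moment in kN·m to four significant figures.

M ≈ 11.28 kN·m

γ = 1.025 × 9.81 = 10.05525 kN/m³.
With the apex down, the centroid sits h/3 = 2.34/3 = 0.78 m below the base (the top edge), so the centroid depth is h_c = 0.562 + 0.78 = 1.342 m.
A = ½ × 0.71 × 2.34 = 0.8307 m².
Resultant F = γ·h_c·A = 10.05525 × 1.342 × 0.8307 = 11.2096 kN.
I_c = b·h³/36 = 0.71 × 2.34³/36 = 0.252699 m⁴.
Centre of pressure: y_p = y_c + I_c/(y_c·A) = 1.342 + 0.252699/(1.342 × 0.8307) = 1.342 + 0.226677 = 1.56868 m along the plane.
The resultant acts 0.78 + 0.226677 = 1.00668 m (along the plate) below the hinge at the top edge, so the moment about the hinge is M = F × 1.00668 = 11.2096 × 1.00668 = 11.2845 kN·m.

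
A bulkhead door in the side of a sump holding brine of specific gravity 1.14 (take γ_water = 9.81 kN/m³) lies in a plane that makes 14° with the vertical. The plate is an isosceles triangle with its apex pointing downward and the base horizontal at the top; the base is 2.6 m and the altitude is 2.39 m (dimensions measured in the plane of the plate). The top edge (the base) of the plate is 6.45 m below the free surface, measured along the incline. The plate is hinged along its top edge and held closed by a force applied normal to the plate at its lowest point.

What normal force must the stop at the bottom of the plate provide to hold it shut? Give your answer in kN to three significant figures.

P ≈ 85.9 kN

γ = 1.14 × 9.81 = 11.1834 kN/m³.
The plate makes 14° with the vertical, i.e. θ = 90° − 14° = 76° to the horizontal. Measuring y along the incline from the free-surface line, vertical depth h = y·sinθ with sinθ = 0.970296.
With the apex down, the centroid sits h/3 = 2.39/3 = 0.796667 m below the base (the top edge), so y_c = 6.45 + 0.796667 = 7.24667 m and h_c = 7.24667 × 0.970296 = 7.03141 m.
A = ½ × 2.6 × 2.39 = 3.107 m².
Resultant F = γ·h_c·A = 11.1834 × 7.03141 × 3.107 = 244.319 kN.
I_c = b·h³/36 = 2.6 × 2.39³/36 = 0.985972 m⁴.
Centre of pressure: y_p = y_c + I_c/(y_c·A) = 7.24667 + 0.985972/(7.24667 × 3.107) = 7.24667 + 0.043791 = 7.29046 m along the plane.
The resultant acts 0.796667 + 0.043791 = 0.840458 m (along the plate) below the hinge at the top edge, so the moment about the hinge is M = F × 0.840458 = 244.319 × 0.840458 = 205.34 kN·m.
A normal force at the bottom, 2.39 m from the hinge, must supply this moment: P = 205.34/2.39 = 85.9163 kN.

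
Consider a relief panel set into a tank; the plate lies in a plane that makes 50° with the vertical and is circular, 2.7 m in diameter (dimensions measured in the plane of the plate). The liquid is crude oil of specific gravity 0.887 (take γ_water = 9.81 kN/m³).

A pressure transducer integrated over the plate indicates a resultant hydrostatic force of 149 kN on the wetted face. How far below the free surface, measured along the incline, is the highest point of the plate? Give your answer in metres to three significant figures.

γ = 0.887 × 9.81 = 8.70147 kN/m³.
A = π(1.35)² = 5.72555 m².
From F = γ·h_c·A, the centroid depth is h_c = 149/(8.70147 × 5.72555) = 2.99072 m.
The plate makes 50° with the vertical, i.e. θ = 90° − 50° = 40° to the horizontal. Measuring y along the incline from the free-surface line, vertical depth h = y·sinθ with sinθ = 0.642788.
Along the incline, y_c = h_c/sinθ = 2.99072/0.642788 = 4.65273 m.
The centroid is at the centre, 1.35 m below the top of the plate, so the highest point sits at y_top = 4.65273 − 1.35 = 3.30273 m along the incline.

y_top ≈ 3.30 m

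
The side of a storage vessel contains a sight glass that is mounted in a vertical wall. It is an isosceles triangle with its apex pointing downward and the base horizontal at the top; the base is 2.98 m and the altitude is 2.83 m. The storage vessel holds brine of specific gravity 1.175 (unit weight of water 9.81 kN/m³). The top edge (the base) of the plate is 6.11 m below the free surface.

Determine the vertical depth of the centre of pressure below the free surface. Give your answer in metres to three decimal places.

h_p = 7.116 m

γ = 1.175 × 9.81 = 11.52675 kN/m³.
With the apex down, the centroid sits h/3 = 2.83/3 = 0.943333 m below the base (the top edge), so the centroid depth is h_c = 6.11 + 0.943333 = 7.05333 m.
A = ½ × 2.98 × 2.83 = 4.2167 m².
Resultant F = γ·h_c·A = 11.52675 × 7.05333 × 4.2167 = 342.826 kN.
I_c = b·h³/36 = 2.98 × 2.83³/36 = 1.87617 m⁴.
Centre of pressure: y_p = y_c + I_c/(y_c·A) = 7.05333 + 1.87617/(7.05333 × 4.2167) = 7.05333 + 0.063082 = 7.11641 m along the plane.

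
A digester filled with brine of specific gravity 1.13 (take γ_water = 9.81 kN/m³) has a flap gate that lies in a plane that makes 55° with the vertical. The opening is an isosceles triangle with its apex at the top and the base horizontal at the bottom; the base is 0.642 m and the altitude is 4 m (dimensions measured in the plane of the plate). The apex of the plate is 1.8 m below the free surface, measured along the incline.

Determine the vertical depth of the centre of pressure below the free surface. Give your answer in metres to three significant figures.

h_p = 2.68 m

γ = 1.13 × 9.81 = 11.0853 kN/m³.
The plate makes 55° with the vertical, i.e. θ = 90° − 55° = 35° to the horizontal. Measuring y along the incline from the free-surface line, vertical depth h = y·sinθ with sinθ = 0.573576.
With the apex up, the centroid sits 2h/3 = 2 × 4/3 = 2.66667 m below the apex, so y_c = 1.8 + 2.66667 = 4.46667 m and h_c = 4.46667 × 0.573576 = 2.56197 m.
A = ½ × 0.642 × 4 = 1.284 m².
Resultant F = γ·h_c·A = 11.0853 × 2.56197 × 1.284 = 36.4659 kN.
I_c = b·h³/36 = 0.642 × 4³/36 = 1.14133 m⁴.
Centre of pressure: y_p = y_c + I_c/(y_c·A) = 4.46667 + 1.14133/(4.46667 × 1.284) = 4.46667 + 0.199004 = 4.66567 m along the plane.
Vertically, h_p = y_p·sinθ = 4.66567 × 0.573576 = 2.67612 m.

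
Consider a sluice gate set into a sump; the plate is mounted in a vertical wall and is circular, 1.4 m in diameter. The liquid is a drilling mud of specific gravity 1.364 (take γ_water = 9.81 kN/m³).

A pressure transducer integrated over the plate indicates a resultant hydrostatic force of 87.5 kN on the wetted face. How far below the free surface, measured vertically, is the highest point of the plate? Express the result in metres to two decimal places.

d_top ≈ 3.55 m

γ = 1.364 × 9.81 = 13.38084 kN/m³.
A = π(0.7)² = 1.53938 m².
From F = γ·h_c·A, the centroid depth is h_c = 87.5/(13.38084 × 1.53938) = 4.24794 m.
The centroid is at the centre, 0.7 m below the top of the plate, so the highest point sits at h_top = 4.24794 − 0.7 = 3.54794 m below the surface.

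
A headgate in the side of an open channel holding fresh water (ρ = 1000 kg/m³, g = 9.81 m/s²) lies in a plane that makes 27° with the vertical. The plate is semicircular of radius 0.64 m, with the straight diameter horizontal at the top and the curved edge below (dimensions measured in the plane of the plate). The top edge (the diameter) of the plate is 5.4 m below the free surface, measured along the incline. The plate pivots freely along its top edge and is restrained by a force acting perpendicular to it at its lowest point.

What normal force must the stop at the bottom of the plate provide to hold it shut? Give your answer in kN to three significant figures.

P ≈ 13.8 kN

γ = ρg = 1000 × 9.81 = 9810 N/m³ = 9.81 kN/m³.
The plate makes 27° with the vertical, i.e. θ = 90° − 27° = 63° to the horizontal. Measuring y along the incline from the free-surface line, vertical depth h = y·sinθ with sinθ = 0.891007.
The centroid of a semicircle lies 4r/(3π) = 0.271624 m from the diameter, here below the top edge, so y_c = 5.4 + 0.271624 = 5.67162 m and h_c = 5.67162 × 0.891007 = 5.05345 m.
A = πr²/2 = π × 0.64²/2 = 0.643398 m².
Resultant F = γ·h_c·A = 9.81 × 5.05345 × 0.643398 = 31.896 kN.
I_c = (π/8 − 8/(9π))·r⁴ = 0.109757 × 0.64⁴ = 0.0184142 m⁴.
Centre of pressure: y_p = y_c + I_c/(y_c·A) = 5.67162 + 0.0184142/(5.67162 × 0.643398) = 5.67162 + 0.00504622 = 5.67667 m along the plane.
The resultant acts 0.271624 + 0.00504622 = 0.27667 m (along the plate) below the hinge at the top edge, so the moment about the hinge is M = F × 0.27667 = 31.896 × 0.27667 = 8.82467 kN·m.
A normal force at the bottom, 0.64 m from the hinge, must supply this moment: P = 8.82467/0.64 = 13.7885 kN.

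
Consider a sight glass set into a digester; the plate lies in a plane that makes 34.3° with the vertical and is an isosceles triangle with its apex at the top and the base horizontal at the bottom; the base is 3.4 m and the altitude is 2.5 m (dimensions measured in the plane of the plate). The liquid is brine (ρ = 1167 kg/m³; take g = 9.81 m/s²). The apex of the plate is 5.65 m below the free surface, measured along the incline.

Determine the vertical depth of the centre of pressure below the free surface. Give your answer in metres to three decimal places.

h_p = 6.083 m

γ = ρg = 1167 × 9.81 / 1000 = 11.44827 kN/m³.
The plate makes 34.3° with the vertical, i.e. θ = 90° − 34.3° = 55.7° to the horizontal. Measuring y along the incline from the free-surface line, vertical depth h = y·sinθ with sinθ = 0.826098.
With the apex up, the centroid sits 2h/3 = 2 × 2.5/3 = 1.66667 m below the apex, so y_c = 5.65 + 1.66667 = 7.31667 m and h_c = 7.31667 × 0.826098 = 6.04429 m.
A = ½ × 3.4 × 2.5 = 4.25 m².
Resultant F = γ·h_c·A = 11.44827 × 6.04429 × 4.25 = 294.086 kN.
I_c = b·h³/36 = 3.4 × 2.5³/36 = 1.47569 m⁴.
Centre of pressure: y_p = y_c + I_c/(y_c·A) = 7.31667 + 1.47569/(7.31667 × 4.25) = 7.31667 + 0.0474562 = 7.36413 m along the plane.
Vertically, h_p = y_p·sinθ = 7.36413 × 0.826098 = 6.08349 m.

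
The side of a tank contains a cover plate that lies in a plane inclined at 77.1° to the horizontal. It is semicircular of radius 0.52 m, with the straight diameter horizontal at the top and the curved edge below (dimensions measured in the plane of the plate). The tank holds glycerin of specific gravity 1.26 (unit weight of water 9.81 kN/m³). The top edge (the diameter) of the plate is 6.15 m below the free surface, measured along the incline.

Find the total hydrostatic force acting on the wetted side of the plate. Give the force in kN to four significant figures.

γ = 1.26 × 9.81 = 12.3606 kN/m³.
Let θ = 77.1° be the plate's angle to the horizontal; measure y along the incline from where the plane meets the free surface. Vertical depth h = y·sinθ with sinθ = 0.974761.
The centroid of a semicircle lies 4r/(3π) = 0.220695 m from the diameter, here below the top edge, so y_c = 6.15 + 0.220695 = 6.3707 m and h_c = 6.3707 × 0.974761 = 6.20991 m.
A = πr²/2 = π × 0.52²/2 = 0.424743 m².
Resultant F = γ·h_c·A = 12.3606 × 6.20991 × 0.424743 = 32.6025 kN.

F ≈ 32.60 kN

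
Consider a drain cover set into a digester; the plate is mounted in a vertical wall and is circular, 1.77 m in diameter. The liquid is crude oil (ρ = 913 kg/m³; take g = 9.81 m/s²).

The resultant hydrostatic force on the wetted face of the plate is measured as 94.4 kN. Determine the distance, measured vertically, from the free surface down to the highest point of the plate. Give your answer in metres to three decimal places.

d_top ≈ 3.398 m

γ = ρg = 913 × 9.81 / 1000 = 8.95653 kN/m³.
A = π(0.885)² = 2.46057 m².
From F = γ·h_c·A, the centroid depth is h_c = 94.4/(8.95653 × 2.46057) = 4.28348 m.
The centroid is at the centre, 0.885 m below the top of the plate, so the highest point sits at h_top = 4.28348 − 0.885 = 3.39848 m below the surface.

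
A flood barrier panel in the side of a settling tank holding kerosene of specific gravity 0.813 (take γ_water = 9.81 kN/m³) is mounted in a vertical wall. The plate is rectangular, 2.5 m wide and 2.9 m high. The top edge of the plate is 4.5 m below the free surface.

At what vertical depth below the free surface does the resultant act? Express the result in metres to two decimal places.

h_p = 6.07 m

γ = 0.813 × 9.81 = 7.97553 kN/m³.
The centroid lies 2.9/2 = 1.45 m below the top edge, so the centroid depth is h_c = 4.5 + 1.45 = 5.95 m.
A = 2.5 × 2.9 = 7.25 m².
Resultant F = γ·h_c·A = 7.97553 × 5.95 × 7.25 = 344.044 kN.
I_c = b·h³/12 = 2.5 × 2.9³/12 = 5.08104 m⁴.
Centre of pressure: y_p = y_c + I_c/(y_c·A) = 5.95 + 5.08104/(5.95 × 7.25) = 5.95 + 0.117787 = 6.06779 m along the plane.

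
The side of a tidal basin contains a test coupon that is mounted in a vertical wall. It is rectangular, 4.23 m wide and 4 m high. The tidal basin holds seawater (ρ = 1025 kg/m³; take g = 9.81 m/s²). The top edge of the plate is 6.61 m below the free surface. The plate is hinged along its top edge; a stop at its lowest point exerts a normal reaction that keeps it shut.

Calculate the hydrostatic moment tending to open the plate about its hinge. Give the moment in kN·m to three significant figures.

γ = ρg = 1025 × 9.81 / 1000 = 10.05525 kN/m³.
The centroid lies 4/2 = 2 m below the top edge, so the centroid depth is h_c = 6.61 + 2 = 8.61 m.
A = 4.23 × 4 = 16.92 m².
Resultant F = γ·h_c·A = 10.05525 × 8.61 × 16.92 = 1464.86 kN.
I_c = b·h³/12 = 4.23 × 4³/12 = 22.56 m⁴.
Centre of pressure: y_p = y_c + I_c/(y_c·A) = 8.61 + 22.56/(8.61 × 16.92) = 8.61 + 0.154859 = 8.76486 m along the plane.
The resultant acts 2 + 0.154859 = 2.15486 m (along the plate) below the hinge at the top edge, so the moment about the hinge is M = F × 2.15486 = 1464.86 × 2.15486 = 3156.57 kN·m.

M ≈ 3160 kN·m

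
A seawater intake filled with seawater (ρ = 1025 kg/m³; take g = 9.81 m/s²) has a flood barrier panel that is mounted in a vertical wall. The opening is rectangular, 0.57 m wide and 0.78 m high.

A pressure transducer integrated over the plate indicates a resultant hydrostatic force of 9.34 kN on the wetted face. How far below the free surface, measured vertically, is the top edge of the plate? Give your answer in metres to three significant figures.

γ = ρg = 1025 × 9.81 / 1000 = 10.05525 kN/m³.
A = 0.57 × 0.78 = 0.4446 m².
From F = γ·h_c·A, the centroid depth is h_c = 9.34/(10.05525 × 0.4446) = 2.08922 m.
The centroid lies 0.78/2 = 0.39 m below the top edge, so the top edge sits at h_top = 2.08922 − 0.39 = 1.69922 m below the surface.

d_top ≈ 1.70 m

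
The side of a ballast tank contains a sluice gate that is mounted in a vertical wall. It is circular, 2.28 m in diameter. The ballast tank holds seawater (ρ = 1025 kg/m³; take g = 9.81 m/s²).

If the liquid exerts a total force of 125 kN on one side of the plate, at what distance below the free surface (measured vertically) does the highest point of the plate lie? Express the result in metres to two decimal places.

d_top ≈ 1.90 m

γ = ρg = 1025 × 9.81 / 1000 = 10.05525 kN/m³.
A = π(1.14)² = 4.08281 m².
From F = γ·h_c·A, the centroid depth is h_c = 125/(10.05525 × 4.08281) = 3.04479 m.
The centroid is at the centre, 1.14 m below the top of the plate, so the highest point sits at h_top = 3.04479 − 1.14 = 1.90479 m below the surface.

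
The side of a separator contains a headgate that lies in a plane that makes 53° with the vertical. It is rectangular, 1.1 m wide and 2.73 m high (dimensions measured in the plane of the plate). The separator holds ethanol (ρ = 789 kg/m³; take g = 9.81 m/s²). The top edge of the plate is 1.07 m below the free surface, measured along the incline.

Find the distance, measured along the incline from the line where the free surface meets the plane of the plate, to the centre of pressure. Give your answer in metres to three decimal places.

y_p = 2.690 m

γ = ρg = 789 × 9.81 / 1000 = 7.74009 kN/m³.
The plate makes 53° with the vertical, i.e. θ = 90° − 53° = 37° to the horizontal. Measuring y along the incline from the free-surface line, vertical depth h = y·sinθ with sinθ = 0.601815.
The centroid lies 2.73/2 = 1.365 m below the top edge, so y_c = 1.07 + 1.365 = 2.435 m and h_c = 2.435 × 0.601815 = 1.46542 m.
A = 1.1 × 2.73 = 3.003 m².
Resultant F = γ·h_c·A = 7.74009 × 1.46542 × 3.003 = 34.0615 kN.
I_c = b·h³/12 = 1.1 × 2.73³/12 = 1.86509 m⁴.
Centre of pressure: y_p = y_c + I_c/(y_c·A) = 2.435 + 1.86509/(2.435 × 3.003) = 2.435 + 0.255062 = 2.69006 m along the plane.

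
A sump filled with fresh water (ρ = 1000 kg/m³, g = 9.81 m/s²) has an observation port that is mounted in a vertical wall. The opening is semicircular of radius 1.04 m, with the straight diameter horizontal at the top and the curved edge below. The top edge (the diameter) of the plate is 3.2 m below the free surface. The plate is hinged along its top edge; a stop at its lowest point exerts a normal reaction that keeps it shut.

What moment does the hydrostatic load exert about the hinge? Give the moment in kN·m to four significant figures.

γ = ρg = 1000 × 9.81 = 9810 N/m³ = 9.81 kN/m³.
The centroid of a semicircle lies 4r/(3π) = 0.44139 m from the diameter, here below the top edge, so the centroid depth is h_c = 3.2 + 0.44139 = 3.64139 m.
A = πr²/2 = π × 1.04²/2 = 1.69897 m².
Resultant F = γ·h_c·A = 9.81 × 3.64139 × 1.69897 = 60.6907 kN.
I_c = (π/8 − 8/(9π))·r⁴ = 0.109757 × 1.04⁴ = 0.1284 m⁴.
Centre of pressure: y_p = y_c + I_c/(y_c·A) = 3.64139 + 0.1284/(3.64139 × 1.69897) = 3.64139 + 0.0207545 = 3.66214 m along the plane.
The resultant acts 0.44139 + 0.0207545 = 0.462145 m (along the plate) below the hinge at the top edge, so the moment about the hinge is M = F × 0.462145 = 60.6907 × 0.462145 = 28.0479 kN·m.

M ≈ 28.05 kN·m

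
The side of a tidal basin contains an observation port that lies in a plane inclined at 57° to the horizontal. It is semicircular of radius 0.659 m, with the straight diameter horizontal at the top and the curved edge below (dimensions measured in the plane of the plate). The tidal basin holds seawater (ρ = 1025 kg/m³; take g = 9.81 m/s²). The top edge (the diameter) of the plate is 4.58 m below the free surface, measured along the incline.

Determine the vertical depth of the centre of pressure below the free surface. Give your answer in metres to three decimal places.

γ = ρg = 1025 × 9.81 / 1000 = 10.05525 kN/m³.
Let θ = 57° be the plate's angle to the horizontal; measure y along the incline from where the plane meets the free surface. Vertical depth h = y·sinθ with sinθ = 0.838671.
The centroid of a semicircle lies 4r/(3π) = 0.279688 m from the diameter, here below the top edge, so y_c = 4.58 + 0.279688 = 4.85969 m and h_c = 4.85969 × 0.838671 = 4.07568 m.
A = πr²/2 = π × 0.659²/2 = 0.682167 m².
Resultant F = γ·h_c·A = 10.05525 × 4.07568 × 0.682167 = 27.9566 kN.
I_c = (π/8 − 8/(9π))·r⁴ = 0.109757 × 0.659⁴ = 0.0207002 m⁴.
Centre of pressure: y_p = y_c + I_c/(y_c·A) = 4.85969 + 0.0207002/(4.85969 × 0.682167) = 4.85969 + 0.00624418 = 4.86593 m along the plane.
Vertically, h_p = y_p·sinθ = 4.86593 × 0.838671 = 4.08091 m.

h_p = 4.081 m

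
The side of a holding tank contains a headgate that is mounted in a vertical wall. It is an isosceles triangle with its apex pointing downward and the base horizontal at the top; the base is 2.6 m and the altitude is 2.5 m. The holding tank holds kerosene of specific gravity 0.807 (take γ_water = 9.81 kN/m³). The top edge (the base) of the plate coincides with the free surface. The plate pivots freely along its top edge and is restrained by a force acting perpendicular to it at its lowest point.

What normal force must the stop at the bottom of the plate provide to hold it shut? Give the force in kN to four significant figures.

P ≈ 10.72 kN

γ = 0.807 × 9.81 = 7.91667 kN/m³.
With the apex down, the centroid sits h/3 = 2.5/3 = 0.833333 m below the base (the top edge), so the centroid depth is h_c = 0.833333 m.
A = ½ × 2.6 × 2.5 = 3.25 m².
Resultant F = γ·h_c·A = 7.91667 × 0.833333 × 3.25 = 21.441 kN.
I_c = b·h³/36 = 2.6 × 2.5³/36 = 1.12847 m⁴.
Centre of pressure: y_p = y_c + I_c/(y_c·A) = 0.833333 + 1.12847/(0.833333 × 3.25) = 0.833333 + 0.416666 = 1.25 m along the plane.
The resultant acts 0.833333 + 0.416666 = 1.25 m (along the plate) below the hinge at the top edge, so the moment about the hinge is M = F × 1.25 = 21.441 × 1.25 = 26.8012 kN·m.
A normal force at the bottom, 2.5 m from the hinge, must supply this moment: P = 26.8012/2.5 = 10.7205 kN.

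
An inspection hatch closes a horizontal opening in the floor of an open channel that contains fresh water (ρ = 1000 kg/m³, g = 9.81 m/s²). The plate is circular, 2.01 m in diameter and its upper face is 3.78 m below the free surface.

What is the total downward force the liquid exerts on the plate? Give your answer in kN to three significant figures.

γ = ρg = 1000 × 9.81 = 9810 N/m³ = 9.81 kN/m³.
The plate is horizontal, so pressure is uniform at p = γ·h = 9.81 × 3.78 = 37.0818 kN/m².
A = π(1.005)² = 3.17309 m².
F = p·A = 37.0818 × 3.17309 = 117.664 kN.

F ≈ 118 kN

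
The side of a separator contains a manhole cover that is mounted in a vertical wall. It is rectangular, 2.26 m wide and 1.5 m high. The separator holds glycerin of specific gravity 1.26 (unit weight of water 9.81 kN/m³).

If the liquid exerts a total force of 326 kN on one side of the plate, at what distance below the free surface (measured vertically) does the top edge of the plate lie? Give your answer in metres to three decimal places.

d_top ≈ 7.030 m

γ = 1.26 × 9.81 = 12.3606 kN/m³.
A = 2.26 × 1.5 = 3.39 m².
From F = γ·h_c·A, the centroid depth is h_c = 326/(12.3606 × 3.39) = 7.77998 m.
The centroid lies 1.5/2 = 0.75 m below the top edge, so the top edge sits at h_top = 7.77998 − 0.75 = 7.02998 m below the surface.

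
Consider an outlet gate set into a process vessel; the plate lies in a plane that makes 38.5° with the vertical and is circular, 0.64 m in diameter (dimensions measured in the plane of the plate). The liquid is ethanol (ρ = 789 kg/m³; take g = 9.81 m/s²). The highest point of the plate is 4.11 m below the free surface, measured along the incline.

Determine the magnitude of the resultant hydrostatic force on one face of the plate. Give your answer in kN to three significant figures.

γ = ρg = 789 × 9.81 / 1000 = 7.74009 kN/m³.
The plate makes 38.5° with the vertical, i.e. θ = 90° − 38.5° = 51.5° to the horizontal. Measuring y along the incline from the free-surface line, vertical depth h = y·sinθ with sinθ = 0.782608.
The centroid is at the centre, 0.32 m below the top of the plate, so y_c = 4.11 + 0.32 = 4.43 m and h_c = 4.43 × 0.782608 = 3.46695 m.
A = π(0.32)² = 0.321699 m².
Resultant F = γ·h_c·A = 7.74009 × 3.46695 × 0.321699 = 8.63263 kN.

F ≈ 8.63 kN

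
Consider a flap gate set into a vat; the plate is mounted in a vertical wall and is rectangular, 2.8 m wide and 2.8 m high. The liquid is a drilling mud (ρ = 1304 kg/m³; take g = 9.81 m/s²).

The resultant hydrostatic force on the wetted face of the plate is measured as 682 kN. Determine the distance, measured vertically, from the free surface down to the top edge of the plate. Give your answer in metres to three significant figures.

d_top ≈ 5.40 m

γ = ρg = 1304 × 9.81 / 1000 = 12.79224 kN/m³.
A = 2.8 × 2.8 = 7.84 m².
From F = γ·h_c·A, the centroid depth is h_c = 682/(12.79224 × 7.84) = 6.8002 m.
The centroid lies 2.8/2 = 1.4 m below the top edge, so the top edge sits at h_top = 6.8002 − 1.4 = 5.4002 m below the surface.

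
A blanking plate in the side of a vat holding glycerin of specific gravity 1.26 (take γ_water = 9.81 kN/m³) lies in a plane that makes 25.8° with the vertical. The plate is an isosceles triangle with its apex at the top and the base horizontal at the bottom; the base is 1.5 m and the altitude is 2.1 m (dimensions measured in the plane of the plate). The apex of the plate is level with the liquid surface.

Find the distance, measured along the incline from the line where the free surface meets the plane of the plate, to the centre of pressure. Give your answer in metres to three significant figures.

γ = 1.26 × 9.81 = 12.3606 kN/m³.
The plate makes 25.8° with the vertical, i.e. θ = 90° − 25.8° = 64.2° to the horizontal. Measuring y along the incline from the free-surface line, vertical depth h = y·sinθ with sinθ = 0.900319.
With the apex up, the centroid sits 2h/3 = 2 × 2.1/3 = 1.4 m below the apex, so y_c = 1.4 m and h_c = 1.4 × 0.900319 = 1.26045 m.
A = ½ × 1.5 × 2.1 = 1.575 m².
Resultant F = γ·h_c·A = 12.3606 × 1.26045 × 1.575 = 24.5384 kN.
I_c = b·h³/36 = 1.5 × 2.1³/36 = 0.385875 m⁴.
Centre of pressure: y_p = y_c + I_c/(y_c·A) = 1.4 + 0.385875/(1.4 × 1.575) = 1.4 + 0.175 = 1.575 m along the plane.

y_p = 1.58 m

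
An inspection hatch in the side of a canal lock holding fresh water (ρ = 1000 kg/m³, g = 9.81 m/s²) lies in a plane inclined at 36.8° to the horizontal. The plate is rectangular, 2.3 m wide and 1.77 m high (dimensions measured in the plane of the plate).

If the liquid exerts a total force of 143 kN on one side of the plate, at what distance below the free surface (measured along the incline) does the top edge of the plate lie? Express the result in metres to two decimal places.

y_top ≈ 5.09 m

γ = ρg = 1000 × 9.81 = 9810 N/m³ = 9.81 kN/m³.
A = 2.3 × 1.77 = 4.071 m².
From F = γ·h_c·A, the centroid depth is h_c = 143/(9.81 × 4.071) = 3.58068 m.
Let θ = 36.8° be the plate's angle to the horizontal; measure y along the incline from where the plane meets the free surface. Vertical depth h = y·sinθ with sinθ = 0.599024.
Along the incline, y_c = h_c/sinθ = 3.58068/0.599024 = 5.97752 m.
The centroid lies 1.77/2 = 0.885 m below the top edge, so the top edge sits at y_top = 5.97752 − 0.885 = 5.09252 m along the incline.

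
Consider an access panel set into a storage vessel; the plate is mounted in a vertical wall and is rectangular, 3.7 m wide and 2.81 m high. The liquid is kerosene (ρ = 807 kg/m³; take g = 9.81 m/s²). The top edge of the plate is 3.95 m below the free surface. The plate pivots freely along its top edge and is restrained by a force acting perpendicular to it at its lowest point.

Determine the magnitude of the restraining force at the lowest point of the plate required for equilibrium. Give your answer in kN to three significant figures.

P ≈ 240 kN

γ = ρg = 807 × 9.81 / 1000 = 7.91667 kN/m³.
The centroid lies 2.81/2 = 1.405 m below the top edge, so the centroid depth is h_c = 3.95 + 1.405 = 5.355 m.
A = 3.7 × 2.81 = 10.397 m².
Resultant F = γ·h_c·A = 7.91667 × 5.355 × 10.397 = 440.768 kN.
I_c = b·h³/12 = 3.7 × 2.81³/12 = 6.84131 m⁴.
Centre of pressure: y_p = y_c + I_c/(y_c·A) = 5.355 + 6.84131/(5.355 × 10.397) = 5.355 + 0.122877 = 5.47788 m along the plane.
The resultant acts 1.405 + 0.122877 = 1.52788 m (along the plate) below the hinge at the top edge, so the moment about the hinge is M = F × 1.52788 = 440.768 × 1.52788 = 673.441 kN·m.
A normal force at the bottom, 2.81 m from the hinge, must supply this moment: P = 673.441/2.81 = 239.659 kN.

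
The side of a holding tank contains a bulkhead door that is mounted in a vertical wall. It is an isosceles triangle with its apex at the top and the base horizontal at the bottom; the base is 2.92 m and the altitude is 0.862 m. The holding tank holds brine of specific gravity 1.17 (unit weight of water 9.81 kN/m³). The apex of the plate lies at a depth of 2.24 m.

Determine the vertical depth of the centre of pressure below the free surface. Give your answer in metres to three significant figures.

γ = 1.17 × 9.81 = 11.4777 kN/m³.
With the apex up, the centroid sits 2h/3 = 2 × 0.862/3 = 0.574667 m below the apex, so the centroid depth is h_c = 2.24 + 0.574667 = 2.81467 m.
A = ½ × 2.92 × 0.862 = 1.25852 m².
Resultant F = γ·h_c·A = 11.4777 × 2.81467 × 1.25852 = 40.6577 kN.
I_c = b·h³/36 = 2.92 × 0.862³/36 = 0.051952 m⁴.
Centre of pressure: y_p = y_c + I_c/(y_c·A) = 2.81467 + 0.051952/(2.81467 × 1.25852) = 2.81467 + 0.0146661 = 2.82934 m along the plane.

h_p = 2.83 m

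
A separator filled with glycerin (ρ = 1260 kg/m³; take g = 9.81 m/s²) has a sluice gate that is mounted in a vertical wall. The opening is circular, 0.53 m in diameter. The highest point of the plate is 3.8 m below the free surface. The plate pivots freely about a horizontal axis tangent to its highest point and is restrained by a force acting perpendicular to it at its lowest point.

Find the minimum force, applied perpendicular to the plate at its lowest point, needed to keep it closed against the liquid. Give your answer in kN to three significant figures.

γ = ρg = 1260 × 9.81 / 1000 = 12.3606 kN/m³.
The centroid is at the centre, 0.265 m below the top of the plate, so the centroid depth is h_c = 3.8 + 0.265 = 4.065 m.
A = π(0.265)² = 0.220618 m².
Resultant F = γ·h_c·A = 12.3606 × 4.065 × 0.220618 = 11.0851 kN.
I_c = πr⁴/4 = π × 0.265⁴/4 = 0.00387323 m⁴.
Centre of pressure: y_p = y_c + I_c/(y_c·A) = 4.065 + 0.00387323/(4.065 × 0.220618) = 4.065 + 0.00431889 = 4.06932 m along the plane.
The resultant acts 0.265 + 0.00431889 = 0.269319 m (along the plate) below the hinge at the top edge, so the moment about the hinge is M = F × 0.269319 = 11.0851 × 0.269319 = 2.98543 kN·m.
A normal force at the bottom, 0.53 m from the hinge, must supply this moment: P = 2.98543/0.53 = 5.63289 kN.

P ≈ 5.63 kN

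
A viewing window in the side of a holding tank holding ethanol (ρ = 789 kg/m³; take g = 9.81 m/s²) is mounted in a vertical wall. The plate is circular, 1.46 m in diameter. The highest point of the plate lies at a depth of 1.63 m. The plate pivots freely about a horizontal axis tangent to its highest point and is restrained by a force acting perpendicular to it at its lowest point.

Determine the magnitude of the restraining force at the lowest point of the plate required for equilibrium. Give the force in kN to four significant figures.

γ = ρg = 789 × 9.81 / 1000 = 7.74009 kN/m³.
The centroid is at the centre, 0.73 m below the top of the plate, so the centroid depth is h_c = 1.63 + 0.73 = 2.36 m.
A = π(0.73)² = 1.67415 m².
Resultant F = γ·h_c·A = 7.74009 × 2.36 × 1.67415 = 30.581 kN.
I_c = πr⁴/4 = π × 0.73⁴/4 = 0.223039 m⁴.
Centre of pressure: y_p = y_c + I_c/(y_c·A) = 2.36 + 0.223039/(2.36 × 1.67415) = 2.36 + 0.0564514 = 2.41645 m along the plane.
The resultant acts 0.73 + 0.0564514 = 0.786451 m (along the plate) below the hinge at the top edge, so the moment about the hinge is M = F × 0.786451 = 30.581 × 0.786451 = 24.0505 kN·m.
A normal force at the bottom, 1.46 m from the hinge, must supply this moment: P = 24.0505/1.46 = 16.4729 kN.

P ≈ 16.47 kN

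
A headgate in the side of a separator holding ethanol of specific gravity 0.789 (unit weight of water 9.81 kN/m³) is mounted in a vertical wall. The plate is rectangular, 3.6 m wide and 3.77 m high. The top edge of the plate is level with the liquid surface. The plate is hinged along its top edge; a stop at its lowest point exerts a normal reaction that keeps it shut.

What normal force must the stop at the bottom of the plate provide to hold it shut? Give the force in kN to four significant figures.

γ = 0.789 × 9.81 = 7.74009 kN/m³.
The centroid lies 3.77/2 = 1.885 m below the top edge, so the centroid depth is h_c = 1.885 m.
A = 3.6 × 3.77 = 13.572 m².
Resultant F = γ·h_c·A = 7.74009 × 1.885 × 13.572 = 198.016 kN.
I_c = b·h³/12 = 3.6 × 3.77³/12 = 16.0748 m⁴.
Centre of pressure: y_p = y_c + I_c/(y_c·A) = 1.885 + 16.0748/(1.885 × 13.572) = 1.885 + 0.628334 = 2.51333 m along the plane.
The resultant acts 1.885 + 0.628334 = 2.51333 m (along the plate) below the hinge at the top edge, so the moment about the hinge is M = F × 2.51333 = 198.016 × 2.51333 = 497.68 kN·m.
A normal force at the bottom, 3.77 m from the hinge, must supply this moment: P = 497.68/3.77 = 132.011 kN.

P ≈ 132.0 kN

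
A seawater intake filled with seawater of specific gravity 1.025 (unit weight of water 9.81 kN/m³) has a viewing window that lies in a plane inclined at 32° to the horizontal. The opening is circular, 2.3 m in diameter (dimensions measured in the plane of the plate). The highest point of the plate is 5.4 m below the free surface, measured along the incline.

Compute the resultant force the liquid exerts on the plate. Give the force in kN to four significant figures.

F ≈ 145.0 kN

γ = 1.025 × 9.81 = 10.05525 kN/m³.
Let θ = 32° be the plate's angle to the horizontal; measure y along the incline from where the plane meets the free surface. Vertical depth h = y·sinθ with sinθ = 0.529919.
The centroid is at the centre, 1.15 m below the top of the plate, so y_c = 5.4 + 1.15 = 6.55 m and h_c = 6.55 × 0.529919 = 3.47097 m.
A = π(1.15)² = 4.15476 m².
Resultant F = γ·h_c·A = 10.05525 × 3.47097 × 4.15476 = 145.007 kN.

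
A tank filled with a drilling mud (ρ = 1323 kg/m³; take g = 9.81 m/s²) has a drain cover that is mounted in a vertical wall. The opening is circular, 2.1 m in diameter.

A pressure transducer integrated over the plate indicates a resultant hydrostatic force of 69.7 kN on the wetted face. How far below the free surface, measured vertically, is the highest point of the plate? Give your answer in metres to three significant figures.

d_top ≈ 0.501 m

γ = ρg = 1323 × 9.81 / 1000 = 12.97863 kN/m³.
A = π(1.05)² = 3.46361 m².
From F = γ·h_c·A, the centroid depth is h_c = 69.7/(12.97863 × 3.46361) = 1.55051 m.
The centroid is at the centre, 1.05 m below the top of the plate, so the highest point sits at h_top = 1.55051 − 1.05 = 0.50051 m below the surface.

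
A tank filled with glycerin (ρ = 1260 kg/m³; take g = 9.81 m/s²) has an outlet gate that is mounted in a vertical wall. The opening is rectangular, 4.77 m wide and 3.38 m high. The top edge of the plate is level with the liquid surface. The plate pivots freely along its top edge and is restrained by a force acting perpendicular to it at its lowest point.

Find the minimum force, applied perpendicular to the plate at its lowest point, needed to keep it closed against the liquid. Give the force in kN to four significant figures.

P ≈ 224.5 kN

γ = ρg = 1260 × 9.81 / 1000 = 12.3606 kN/m³.
The centroid lies 3.38/2 = 1.69 m below the top edge, so the centroid depth is h_c = 1.69 m.
A = 4.77 × 3.38 = 16.1226 m².
Resultant F = γ·h_c·A = 12.3606 × 1.69 × 16.1226 = 336.792 kN.
I_c = b·h³/12 = 4.77 × 3.38³/12 = 15.3493 m⁴.
Centre of pressure: y_p = y_c + I_c/(y_c·A) = 1.69 + 15.3493/(1.69 × 16.1226) = 1.69 + 0.563335 = 2.25333 m along the plane.
The resultant acts 1.69 + 0.563335 = 2.25333 m (along the plate) below the hinge at the top edge, so the moment about the hinge is M = F × 2.25333 = 336.792 × 2.25333 = 758.904 kN·m.
A normal force at the bottom, 3.38 m from the hinge, must supply this moment: P = 758.904/3.38 = 224.528 kN.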